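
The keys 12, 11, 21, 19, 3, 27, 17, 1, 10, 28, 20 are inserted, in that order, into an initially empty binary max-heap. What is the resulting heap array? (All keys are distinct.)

[28, 27, 21, 11, 20, 12, 17, 1, 10, 3, 19]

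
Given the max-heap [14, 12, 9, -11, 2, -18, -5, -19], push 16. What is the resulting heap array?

[16, 14, 9, 12, 2, -18, -5, -19, -11]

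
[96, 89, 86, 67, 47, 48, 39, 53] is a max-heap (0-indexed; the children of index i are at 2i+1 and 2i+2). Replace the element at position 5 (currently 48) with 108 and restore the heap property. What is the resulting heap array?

set index 5 from 48 to 108 → [96, 89, 86, 67, 47, 108, 39, 53]
108 > parent 86 at index 2, swap → [96, 89, 108, 67, 47, 86, 39, 53]
108 > parent 96 at index 0, swap → [108, 89, 96, 67, 47, 86, 39, 53]

[108, 89, 96, 67, 47, 86, 39, 53]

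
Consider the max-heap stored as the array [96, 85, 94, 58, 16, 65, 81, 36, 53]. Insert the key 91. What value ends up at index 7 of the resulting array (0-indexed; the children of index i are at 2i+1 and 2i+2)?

append 91 at index 9 → [96, 85, 94, 58, 16, 65, 81, 36, 53, 91]
91 > parent 16 at index 4, swap → [96, 85, 94, 58, 91, 65, 81, 36, 53, 16]
91 > parent 85 at index 1, swap → [96, 91, 94, 58, 85, 65, 81, 36, 53, 16]
resulting array: [96, 91, 94, 58, 85, 65, 81, 36, 53, 16]

36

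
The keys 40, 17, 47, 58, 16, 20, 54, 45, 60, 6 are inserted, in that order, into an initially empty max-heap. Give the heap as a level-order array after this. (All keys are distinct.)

Insert 40:
  append 40 at index 0 → [40] (no swap needed)
Insert 17:
  append 17 at index 1 → [40, 17] (no swap needed)
Insert 47:
  append 47 at index 2 → [40, 17, 47]
  47 > parent 40 at index 0, swap → [47, 17, 40]
Insert 58:
  append 58 at index 3 → [47, 17, 40, 58]
  58 > parent 17 at index 1, swap → [47, 58, 40, 17]
  58 > parent 47 at index 0, swap → [58, 47, 40, 17]
Insert 16:
  append 16 at index 4 → [58, 47, 40, 17, 16] (no swap needed)
Insert 20:
  append 20 at index 5 → [58, 47, 40, 17, 16, 20] (no swap needed)
Insert 54:
  append 54 at index 6 → [58, 47, 40, 17, 16, 20, 54]
  54 > parent 40 at index 2, swap → [58, 47, 54, 17, 16, 20, 40]
Insert 45:
  append 45 at index 7 → [58, 47, 54, 17, 16, 20, 40, 45]
  45 > parent 17 at index 3, swap → [58, 47, 54, 45, 16, 20, 40, 17]
Insert 60:
  append 60 at index 8 → [58, 47, 54, 45, 16, 20, 40, 17, 60]
  60 > parent 45 at index 3, swap → [58, 47, 54, 60, 16, 20, 40, 17, 45]
  60 > parent 47 at index 1, swap → [58, 60, 54, 47, 16, 20, 40, 17, 45]
  60 > parent 58 at index 0, swap → [60, 58, 54, 47, 16, 20, 40, 17, 45]
Insert 6:
  append 6 at index 9 → [60, 58, 54, 47, 16, 20, 40, 17, 45, 6] (no swap needed)

[60, 58, 54, 47, 16, 20, 40, 17, 45, 6]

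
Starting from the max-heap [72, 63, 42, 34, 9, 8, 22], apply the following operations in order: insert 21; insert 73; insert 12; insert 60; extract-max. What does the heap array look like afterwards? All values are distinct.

[72, 63, 42, 34, 60, 8, 22, 21, 12, 9]

insert 21:
  append 21 at index 7 → [72, 63, 42, 34, 9, 8, 22, 21] (no swap needed)
insert 73:
  append 73 at index 8 → [72, 63, 42, 34, 9, 8, 22, 21, 73]
  73 > parent 34 at index 3, swap → [72, 63, 42, 73, 9, 8, 22, 21, 34]
  73 > parent 63 at index 1, swap → [72, 73, 42, 63, 9, 8, 22, 21, 34]
  73 > parent 72 at index 0, swap → [73, 72, 42, 63, 9, 8, 22, 21, 34]
insert 12:
  append 12 at index 9 → [73, 72, 42, 63, 9, 8, 22, 21, 34, 12]
  12 > parent 9 at index 4, swap → [73, 72, 42, 63, 12, 8, 22, 21, 34, 9]
insert 60:
  append 60 at index 10 → [73, 72, 42, 63, 12, 8, 22, 21, 34, 9, 60]
  60 > parent 12 at index 4, swap → [73, 72, 42, 63, 60, 8, 22, 21, 34, 9, 12]
extract-max → returns 73:
  remove root 73; move last element 12 to root → [12, 72, 42, 63, 60, 8, 22, 21, 34, 9]
  12 vs larger child 72 at index 1, swap → [72, 12, 42, 63, 60, 8, 22, 21, 34, 9]
  12 vs larger child 63 at index 3, swap → [72, 63, 42, 12, 60, 8, 22, 21, 34, 9]
  12 vs larger child 34 at index 8, swap → [72, 63, 42, 34, 60, 8, 22, 21, 12, 9]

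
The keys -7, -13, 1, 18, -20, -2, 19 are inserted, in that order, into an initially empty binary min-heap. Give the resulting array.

Insert -7:
  append -7 at index 0 → [-7] (no swap needed)
Insert -13:
  append -13 at index 1 → [-7, -13]
  -13 < parent -7 at index 0, swap → [-13, -7]
Insert 1:
  append 1 at index 2 → [-13, -7, 1] (no swap needed)
Insert 18:
  append 18 at index 3 → [-13, -7, 1, 18] (no swap needed)
Insert -20:
  append -20 at index 4 → [-13, -7, 1, 18, -20]
  -20 < parent -7 at index 1, swap → [-13, -20, 1, 18, -7]
  -20 < parent -13 at index 0, swap → [-20, -13, 1, 18, -7]
Insert -2:
  append -2 at index 5 → [-20, -13, 1, 18, -7, -2]
  -2 < parent 1 at index 2, swap → [-20, -13, -2, 18, -7, 1]
Insert 19:
  append 19 at index 6 → [-20, -13, -2, 18, -7, 1, 19] (no swap needed)

[-20, -13, -2, 18, -7, 1, 19]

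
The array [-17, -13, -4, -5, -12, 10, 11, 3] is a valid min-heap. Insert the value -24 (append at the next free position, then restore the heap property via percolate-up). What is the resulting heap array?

append -24 at index 8 → [-17, -13, -4, -5, -12, 10, 11, 3, -24]
-24 < parent -5 at index 3, swap → [-17, -13, -4, -24, -12, 10, 11, 3, -5]
-24 < parent -13 at index 1, swap → [-17, -24, -4, -13, -12, 10, 11, 3, -5]
-24 < parent -17 at index 0, swap → [-24, -17, -4, -13, -12, 10, 11, 3, -5]

[-24, -17, -4, -13, -12, 10, 11, 3, -5]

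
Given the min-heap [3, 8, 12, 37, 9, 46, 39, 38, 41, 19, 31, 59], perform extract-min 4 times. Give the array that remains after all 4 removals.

extract-min #1 returns 3:
  remove root 3; move last element 59 to root → [59, 8, 12, 37, 9, 46, 39, 38, 41, 19, 31]
  59 vs smaller child 8 at index 1, swap → [8, 59, 12, 37, 9, 46, 39, 38, 41, 19, 31]
  59 vs smaller child 9 at index 4, swap → [8, 9, 12, 37, 59, 46, 39, 38, 41, 19, 31]
  59 vs smaller child 19 at index 9, swap → [8, 9, 12, 37, 19, 46, 39, 38, 41, 59, 31]
extract-min #2 returns 8:
  remove root 8; move last element 31 to root → [31, 9, 12, 37, 19, 46, 39, 38, 41, 59]
  31 vs smaller child 9 at index 1, swap → [9, 31, 12, 37, 19, 46, 39, 38, 41, 59]
  31 vs smaller child 19 at index 4, swap → [9, 19, 12, 37, 31, 46, 39, 38, 41, 59]
extract-min #3 returns 9:
  remove root 9; move last element 59 to root → [59, 19, 12, 37, 31, 46, 39, 38, 41]
  59 vs smaller child 12 at index 2, swap → [12, 19, 59, 37, 31, 46, 39, 38, 41]
  59 vs smaller child 39 at index 6, swap → [12, 19, 39, 37, 31, 46, 59, 38, 41]
extract-min #4 returns 12:
  remove root 12; move last element 41 to root → [41, 19, 39, 37, 31, 46, 59, 38]
  41 vs smaller child 19 at index 1, swap → [19, 41, 39, 37, 31, 46, 59, 38]
  41 vs smaller child 31 at index 4, swap → [19, 31, 39, 37, 41, 46, 59, 38]

[19, 31, 39, 37, 41, 46, 59, 38]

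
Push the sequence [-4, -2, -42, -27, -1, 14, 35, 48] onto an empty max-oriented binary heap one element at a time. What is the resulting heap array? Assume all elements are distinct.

Insert -4:
  append -4 at index 0 → [-4] (no swap needed)
Insert -2:
  append -2 at index 1 → [-4, -2]
  -2 > parent -4 at index 0, swap → [-2, -4]
Insert -42:
  append -42 at index 2 → [-2, -4, -42] (no swap needed)
Insert -27:
  append -27 at index 3 → [-2, -4, -42, -27] (no swap needed)
Insert -1:
  append -1 at index 4 → [-2, -4, -42, -27, -1]
  -1 > parent -4 at index 1, swap → [-2, -1, -42, -27, -4]
  -1 > parent -2 at index 0, swap → [-1, -2, -42, -27, -4]
Insert 14:
  append 14 at index 5 → [-1, -2, -42, -27, -4, 14]
  14 > parent -42 at index 2, swap → [-1, -2, 14, -27, -4, -42]
  14 > parent -1 at index 0, swap → [14, -2, -1, -27, -4, -42]
Insert 35:
  append 35 at index 6 → [14, -2, -1, -27, -4, -42, 35]
  35 > parent -1 at index 2, swap → [14, -2, 35, -27, -4, -42, -1]
  35 > parent 14 at index 0, swap → [35, -2, 14, -27, -4, -42, -1]
Insert 48:
  append 48 at index 7 → [35, -2, 14, -27, -4, -42, -1, 48]
  48 > parent -27 at index 3, swap → [35, -2, 14, 48, -4, -42, -1, -27]
  48 > parent -2 at index 1, swap → [35, 48, 14, -2, -4, -42, -1, -27]
  48 > parent 35 at index 0, swap → [48, 35, 14, -2, -4, -42, -1, -27]

[48, 35, 14, -2, -4, -42, -1, -27]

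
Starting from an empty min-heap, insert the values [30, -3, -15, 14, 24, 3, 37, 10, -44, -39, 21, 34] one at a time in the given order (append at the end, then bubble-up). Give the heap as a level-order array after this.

[-44, -39, -3, 10, -15, 3, 37, 30, 14, 24, 21, 34]

Insert 30:
  append 30 at index 0 → [30] (no swap needed)
Insert -3:
  append -3 at index 1 → [30, -3]
  -3 < parent 30 at index 0, swap → [-3, 30]
Insert -15:
  append -15 at index 2 → [-3, 30, -15]
  -15 < parent -3 at index 0, swap → [-15, 30, -3]
Insert 14:
  append 14 at index 3 → [-15, 30, -3, 14]
  14 < parent 30 at index 1, swap → [-15, 14, -3, 30]
Insert 24:
  append 24 at index 4 → [-15, 14, -3, 30, 24] (no swap needed)
Insert 3:
  append 3 at index 5 → [-15, 14, -3, 30, 24, 3] (no swap needed)
Insert 37:
  append 37 at index 6 → [-15, 14, -3, 30, 24, 3, 37] (no swap needed)
Insert 10:
  append 10 at index 7 → [-15, 14, -3, 30, 24, 3, 37, 10]
  10 < parent 30 at index 3, swap → [-15, 14, -3, 10, 24, 3, 37, 30]
  10 < parent 14 at index 1, swap → [-15, 10, -3, 14, 24, 3, 37, 30]
Insert -44:
  append -44 at index 8 → [-15, 10, -3, 14, 24, 3, 37, 30, -44]
  -44 < parent 14 at index 3, swap → [-15, 10, -3, -44, 24, 3, 37, 30, 14]
  -44 < parent 10 at index 1, swap → [-15, -44, -3, 10, 24, 3, 37, 30, 14]
  -44 < parent -15 at index 0, swap → [-44, -15, -3, 10, 24, 3, 37, 30, 14]
Insert -39:
  append -39 at index 9 → [-44, -15, -3, 10, 24, 3, 37, 30, 14, -39]
  -39 < parent 24 at index 4, swap → [-44, -15, -3, 10, -39, 3, 37, 30, 14, 24]
  -39 < parent -15 at index 1, swap → [-44, -39, -3, 10, -15, 3, 37, 30, 14, 24]
Insert 21:
  append 21 at index 10 → [-44, -39, -3, 10, -15, 3, 37, 30, 14, 24, 21] (no swap needed)
Insert 34:
  append 34 at index 11 → [-44, -39, -3, 10, -15, 3, 37, 30, 14, 24, 21, 34] (no swap needed)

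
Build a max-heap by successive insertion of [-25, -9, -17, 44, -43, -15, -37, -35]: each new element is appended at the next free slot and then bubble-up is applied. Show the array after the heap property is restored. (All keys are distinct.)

[44, -9, -15, -25, -43, -17, -37, -35]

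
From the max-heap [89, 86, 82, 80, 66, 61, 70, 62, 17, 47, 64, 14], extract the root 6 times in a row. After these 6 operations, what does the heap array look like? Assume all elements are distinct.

extract-max #1 returns 89:
  remove root 89; move last element 14 to root → [14, 86, 82, 80, 66, 61, 70, 62, 17, 47, 64]
  14 vs larger child 86 at index 1, swap → [86, 14, 82, 80, 66, 61, 70, 62, 17, 47, 64]
  14 vs larger child 80 at index 3, swap → [86, 80, 82, 14, 66, 61, 70, 62, 17, 47, 64]
  14 vs larger child 62 at index 7, swap → [86, 80, 82, 62, 66, 61, 70, 14, 17, 47, 64]
extract-max #2 returns 86:
  remove root 86; move last element 64 to root → [64, 80, 82, 62, 66, 61, 70, 14, 17, 47]
  64 vs larger child 82 at index 2, swap → [82, 80, 64, 62, 66, 61, 70, 14, 17, 47]
  64 vs larger child 70 at index 6, swap → [82, 80, 70, 62, 66, 61, 64, 14, 17, 47]
extract-max #3 returns 82:
  remove root 82; move last element 47 to root → [47, 80, 70, 62, 66, 61, 64, 14, 17]
  47 vs larger child 80 at index 1, swap → [80, 47, 70, 62, 66, 61, 64, 14, 17]
  47 vs larger child 66 at index 4, swap → [80, 66, 70, 62, 47, 61, 64, 14, 17]
extract-max #4 returns 80:
  remove root 80; move last element 17 to root → [17, 66, 70, 62, 47, 61, 64, 14]
  17 vs larger child 70 at index 2, swap → [70, 66, 17, 62, 47, 61, 64, 14]
  17 vs larger child 64 at index 6, swap → [70, 66, 64, 62, 47, 61, 17, 14]
extract-max #5 returns 70:
  remove root 70; move last element 14 to root → [14, 66, 64, 62, 47, 61, 17]
  14 vs larger child 66 at index 1, swap → [66, 14, 64, 62, 47, 61, 17]
  14 vs larger child 62 at index 3, swap → [66, 62, 64, 14, 47, 61, 17]
extract-max #6 returns 66:
  remove root 66; move last element 17 to root → [17, 62, 64, 14, 47, 61]
  17 vs larger child 64 at index 2, swap → [64, 62, 17, 14, 47, 61]
  17 vs only child 61 at index 5, swap → [64, 62, 61, 14, 47, 17]

[64, 62, 61, 14, 47, 17]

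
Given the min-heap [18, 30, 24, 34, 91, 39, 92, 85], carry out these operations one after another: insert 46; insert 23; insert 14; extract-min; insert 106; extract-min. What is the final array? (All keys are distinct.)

insert 46:
  append 46 at index 8 → [18, 30, 24, 34, 91, 39, 92, 85, 46] (no swap needed)
insert 23:
  append 23 at index 9 → [18, 30, 24, 34, 91, 39, 92, 85, 46, 23]
  23 < parent 91 at index 4, swap → [18, 30, 24, 34, 23, 39, 92, 85, 46, 91]
  23 < parent 30 at index 1, swap → [18, 23, 24, 34, 30, 39, 92, 85, 46, 91]
insert 14:
  append 14 at index 10 → [18, 23, 24, 34, 30, 39, 92, 85, 46, 91, 14]
  14 < parent 30 at index 4, swap → [18, 23, 24, 34, 14, 39, 92, 85, 46, 91, 30]
  14 < parent 23 at index 1, swap → [18, 14, 24, 34, 23, 39, 92, 85, 46, 91, 30]
  14 < parent 18 at index 0, swap → [14, 18, 24, 34, 23, 39, 92, 85, 46, 91, 30]
extract-min → returns 14:
  remove root 14; move last element 30 to root → [30, 18, 24, 34, 23, 39, 92, 85, 46, 91]
  30 vs smaller child 18 at index 1, swap → [18, 30, 24, 34, 23, 39, 92, 85, 46, 91]
  30 vs smaller child 23 at index 4, swap → [18, 23, 24, 34, 30, 39, 92, 85, 46, 91]
insert 106:
  append 106 at index 10 → [18, 23, 24, 34, 30, 39, 92, 85, 46, 91, 106] (no swap needed)
extract-min → returns 18:
  remove root 18; move last element 106 to root → [106, 23, 24, 34, 30, 39, 92, 85, 46, 91]
  106 vs smaller child 23 at index 1, swap → [23, 106, 24, 34, 30, 39, 92, 85, 46, 91]
  106 vs smaller child 30 at index 4, swap → [23, 30, 24, 34, 106, 39, 92, 85, 46, 91]
  106 vs only child 91 at index 9, swap → [23, 30, 24, 34, 91, 39, 92, 85, 46, 106]

[23, 30, 24, 34, 91, 39, 92, 85, 46, 106]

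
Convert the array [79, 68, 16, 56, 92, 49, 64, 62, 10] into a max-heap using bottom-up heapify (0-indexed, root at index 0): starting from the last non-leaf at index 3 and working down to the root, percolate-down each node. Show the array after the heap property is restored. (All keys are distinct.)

[92, 79, 64, 62, 68, 49, 16, 56, 10]

sift down from index 3:
  56 vs larger child 62 at index 7, swap → [79, 68, 16, 62, 92, 49, 64, 56, 10]
sift down from index 2:
  16 vs larger child 64 at index 6, swap → [79, 68, 64, 62, 92, 49, 16, 56, 10]
sift down from index 1:
  68 vs larger child 92 at index 4, swap → [79, 92, 64, 62, 68, 49, 16, 56, 10]
sift down from index 0:
  79 vs larger child 92 at index 1, swap → [92, 79, 64, 62, 68, 49, 16, 56, 10]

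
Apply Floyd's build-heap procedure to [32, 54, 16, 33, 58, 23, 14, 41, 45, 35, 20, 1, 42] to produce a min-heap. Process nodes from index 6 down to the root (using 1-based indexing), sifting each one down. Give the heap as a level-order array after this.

[1, 20, 14, 33, 35, 16, 32, 41, 45, 54, 58, 23, 42]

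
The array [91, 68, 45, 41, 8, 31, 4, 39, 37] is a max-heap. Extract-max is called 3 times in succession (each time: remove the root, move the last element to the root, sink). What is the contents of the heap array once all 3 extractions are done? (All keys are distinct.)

extract-max #1 returns 91:
  remove root 91; move last element 37 to root → [37, 68, 45, 41, 8, 31, 4, 39]
  37 vs larger child 68 at index 1, swap → [68, 37, 45, 41, 8, 31, 4, 39]
  37 vs larger child 41 at index 3, swap → [68, 41, 45, 37, 8, 31, 4, 39]
  37 vs only child 39 at index 7, swap → [68, 41, 45, 39, 8, 31, 4, 37]
extract-max #2 returns 68:
  remove root 68; move last element 37 to root → [37, 41, 45, 39, 8, 31, 4]
  37 vs larger child 45 at index 2, swap → [45, 41, 37, 39, 8, 31, 4]
extract-max #3 returns 45:
  remove root 45; move last element 4 to root → [4, 41, 37, 39, 8, 31]
  4 vs larger child 41 at index 1, swap → [41, 4, 37, 39, 8, 31]
  4 vs larger child 39 at index 3, swap → [41, 39, 37, 4, 8, 31]

[41, 39, 37, 4, 8, 31]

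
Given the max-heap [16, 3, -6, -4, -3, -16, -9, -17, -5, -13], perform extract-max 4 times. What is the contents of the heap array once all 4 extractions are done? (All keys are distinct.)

[-5, -9, -6, -17, -13, -16]

extract-max #1 returns 16:
  remove root 16; move last element -13 to root → [-13, 3, -6, -4, -3, -16, -9, -17, -5]
  -13 vs larger child 3 at index 1, swap → [3, -13, -6, -4, -3, -16, -9, -17, -5]
  -13 vs larger child -3 at index 4, swap → [3, -3, -6, -4, -13, -16, -9, -17, -5]
extract-max #2 returns 3:
  remove root 3; move last element -5 to root → [-5, -3, -6, -4, -13, -16, -9, -17]
  -5 vs larger child -3 at index 1, swap → [-3, -5, -6, -4, -13, -16, -9, -17]
  -5 vs larger child -4 at index 3, swap → [-3, -4, -6, -5, -13, -16, -9, -17]
extract-max #3 returns -3:
  remove root -3; move last element -17 to root → [-17, -4, -6, -5, -13, -16, -9]
  -17 vs larger child -4 at index 1, swap → [-4, -17, -6, -5, -13, -16, -9]
  -17 vs larger child -5 at index 3, swap → [-4, -5, -6, -17, -13, -16, -9]
extract-max #4 returns -4:
  remove root -4; move last element -9 to root → [-9, -5, -6, -17, -13, -16]
  -9 vs larger child -5 at index 1, swap → [-5, -9, -6, -17, -13, -16]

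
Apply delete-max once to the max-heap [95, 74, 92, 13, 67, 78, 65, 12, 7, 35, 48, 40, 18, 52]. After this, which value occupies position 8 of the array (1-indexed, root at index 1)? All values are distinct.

remove root 95; move last element 52 to root → [52, 74, 92, 13, 67, 78, 65, 12, 7, 35, 48, 40, 18]
52 vs larger child 92 at index 3, swap → [92, 74, 52, 13, 67, 78, 65, 12, 7, 35, 48, 40, 18]
52 vs larger child 78 at index 6, swap → [92, 74, 78, 13, 67, 52, 65, 12, 7, 35, 48, 40, 18]
resulting array: [92, 74, 78, 13, 67, 52, 65, 12, 7, 35, 48, 40, 18]

12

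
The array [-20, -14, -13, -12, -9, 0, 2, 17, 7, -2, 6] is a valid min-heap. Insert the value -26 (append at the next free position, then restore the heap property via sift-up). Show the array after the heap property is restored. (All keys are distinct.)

append -26 at index 11 → [-20, -14, -13, -12, -9, 0, 2, 17, 7, -2, 6, -26]
-26 < parent 0 at index 5, swap → [-20, -14, -13, -12, -9, -26, 2, 17, 7, -2, 6, 0]
-26 < parent -13 at index 2, swap → [-20, -14, -26, -12, -9, -13, 2, 17, 7, -2, 6, 0]
-26 < parent -20 at index 0, swap → [-26, -14, -20, -12, -9, -13, 2, 17, 7, -2, 6, 0]

[-26, -14, -20, -12, -9, -13, 2, 17, 7, -2, 6, 0]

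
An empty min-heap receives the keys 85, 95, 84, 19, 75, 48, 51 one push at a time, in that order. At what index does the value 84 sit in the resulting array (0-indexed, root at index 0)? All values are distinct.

Insert 85:
  append 85 at index 0 → [85] (no swap needed)
Insert 95:
  append 95 at index 1 → [85, 95] (no swap needed)
Insert 84:
  append 84 at index 2 → [85, 95, 84]
  84 < parent 85 at index 0, swap → [84, 95, 85]
Insert 19:
  append 19 at index 3 → [84, 95, 85, 19]
  19 < parent 95 at index 1, swap → [84, 19, 85, 95]
  19 < parent 84 at index 0, swap → [19, 84, 85, 95]
Insert 75:
  append 75 at index 4 → [19, 84, 85, 95, 75]
  75 < parent 84 at index 1, swap → [19, 75, 85, 95, 84]
Insert 48:
  append 48 at index 5 → [19, 75, 85, 95, 84, 48]
  48 < parent 85 at index 2, swap → [19, 75, 48, 95, 84, 85]
Insert 51:
  append 51 at index 6 → [19, 75, 48, 95, 84, 85, 51] (no swap needed)
resulting array: [19, 75, 48, 95, 84, 85, 51]

4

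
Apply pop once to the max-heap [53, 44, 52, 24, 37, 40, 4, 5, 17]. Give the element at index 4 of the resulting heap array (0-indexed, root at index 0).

37

remove root 53; move last element 17 to root → [17, 44, 52, 24, 37, 40, 4, 5]
17 vs larger child 52 at index 2, swap → [52, 44, 17, 24, 37, 40, 4, 5]
17 vs larger child 40 at index 5, swap → [52, 44, 40, 24, 37, 17, 4, 5]
resulting array: [52, 44, 40, 24, 37, 17, 4, 5]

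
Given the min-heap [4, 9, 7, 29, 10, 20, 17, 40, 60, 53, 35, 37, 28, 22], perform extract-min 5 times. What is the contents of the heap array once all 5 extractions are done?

[20, 28, 22, 29, 35, 37, 53, 40, 60]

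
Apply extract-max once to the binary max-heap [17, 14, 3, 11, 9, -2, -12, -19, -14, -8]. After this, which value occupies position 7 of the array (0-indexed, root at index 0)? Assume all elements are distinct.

-19

remove root 17; move last element -8 to root → [-8, 14, 3, 11, 9, -2, -12, -19, -14]
-8 vs larger child 14 at index 1, swap → [14, -8, 3, 11, 9, -2, -12, -19, -14]
-8 vs larger child 11 at index 3, swap → [14, 11, 3, -8, 9, -2, -12, -19, -14]
resulting array: [14, 11, 3, -8, 9, -2, -12, -19, -14]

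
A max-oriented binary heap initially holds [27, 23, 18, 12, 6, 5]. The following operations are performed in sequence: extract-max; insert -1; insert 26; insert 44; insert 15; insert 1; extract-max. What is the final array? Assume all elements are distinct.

[26, 15, 23, 12, 6, -1, 18, 5, 1]

extract-max → returns 27:
  remove root 27; move last element 5 to root → [5, 23, 18, 12, 6]
  5 vs larger child 23 at index 1, swap → [23, 5, 18, 12, 6]
  5 vs larger child 12 at index 3, swap → [23, 12, 18, 5, 6]
insert -1:
  append -1 at index 5 → [23, 12, 18, 5, 6, -1] (no swap needed)
insert 26:
  append 26 at index 6 → [23, 12, 18, 5, 6, -1, 26]
  26 > parent 18 at index 2, swap → [23, 12, 26, 5, 6, -1, 18]
  26 > parent 23 at index 0, swap → [26, 12, 23, 5, 6, -1, 18]
insert 44:
  append 44 at index 7 → [26, 12, 23, 5, 6, -1, 18, 44]
  44 > parent 5 at index 3, swap → [26, 12, 23, 44, 6, -1, 18, 5]
  44 > parent 12 at index 1, swap → [26, 44, 23, 12, 6, -1, 18, 5]
  44 > parent 26 at index 0, swap → [44, 26, 23, 12, 6, -1, 18, 5]
insert 15:
  append 15 at index 8 → [44, 26, 23, 12, 6, -1, 18, 5, 15]
  15 > parent 12 at index 3, swap → [44, 26, 23, 15, 6, -1, 18, 5, 12]
insert 1:
  append 1 at index 9 → [44, 26, 23, 15, 6, -1, 18, 5, 12, 1] (no swap needed)
extract-max → returns 44:
  remove root 44; move last element 1 to root → [1, 26, 23, 15, 6, -1, 18, 5, 12]
  1 vs larger child 26 at index 1, swap → [26, 1, 23, 15, 6, -1, 18, 5, 12]
  1 vs larger child 15 at index 3, swap → [26, 15, 23, 1, 6, -1, 18, 5, 12]
  1 vs larger child 12 at index 8, swap → [26, 15, 23, 12, 6, -1, 18, 5, 1]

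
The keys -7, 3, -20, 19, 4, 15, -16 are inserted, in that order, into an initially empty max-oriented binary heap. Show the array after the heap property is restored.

Insert -7:
  append -7 at index 0 → [-7] (no swap needed)
Insert 3:
  append 3 at index 1 → [-7, 3]
  3 > parent -7 at index 0, swap → [3, -7]
Insert -20:
  append -20 at index 2 → [3, -7, -20] (no swap needed)
Insert 19:
  append 19 at index 3 → [3, -7, -20, 19]
  19 > parent -7 at index 1, swap → [3, 19, -20, -7]
  19 > parent 3 at index 0, swap → [19, 3, -20, -7]
Insert 4:
  append 4 at index 4 → [19, 3, -20, -7, 4]
  4 > parent 3 at index 1, swap → [19, 4, -20, -7, 3]
Insert 15:
  append 15 at index 5 → [19, 4, -20, -7, 3, 15]
  15 > parent -20 at index 2, swap → [19, 4, 15, -7, 3, -20]
Insert -16:
  append -16 at index 6 → [19, 4, 15, -7, 3, -20, -16] (no swap needed)

[19, 4, 15, -7, 3, -20, -16]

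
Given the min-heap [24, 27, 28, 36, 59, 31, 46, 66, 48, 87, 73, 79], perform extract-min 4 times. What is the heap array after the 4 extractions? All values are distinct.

extract-min #1 returns 24:
  remove root 24; move last element 79 to root → [79, 27, 28, 36, 59, 31, 46, 66, 48, 87, 73]
  79 vs smaller child 27 at index 1, swap → [27, 79, 28, 36, 59, 31, 46, 66, 48, 87, 73]
  79 vs smaller child 36 at index 3, swap → [27, 36, 28, 79, 59, 31, 46, 66, 48, 87, 73]
  79 vs smaller child 48 at index 8, swap → [27, 36, 28, 48, 59, 31, 46, 66, 79, 87, 73]
extract-min #2 returns 27:
  remove root 27; move last element 73 to root → [73, 36, 28, 48, 59, 31, 46, 66, 79, 87]
  73 vs smaller child 28 at index 2, swap → [28, 36, 73, 48, 59, 31, 46, 66, 79, 87]
  73 vs smaller child 31 at index 5, swap → [28, 36, 31, 48, 59, 73, 46, 66, 79, 87]
extract-min #3 returns 28:
  remove root 28; move last element 87 to root → [87, 36, 31, 48, 59, 73, 46, 66, 79]
  87 vs smaller child 31 at index 2, swap → [31, 36, 87, 48, 59, 73, 46, 66, 79]
  87 vs smaller child 46 at index 6, swap → [31, 36, 46, 48, 59, 73, 87, 66, 79]
extract-min #4 returns 31:
  remove root 31; move last element 79 to root → [79, 36, 46, 48, 59, 73, 87, 66]
  79 vs smaller child 36 at index 1, swap → [36, 79, 46, 48, 59, 73, 87, 66]
  79 vs smaller child 48 at index 3, swap → [36, 48, 46, 79, 59, 73, 87, 66]
  79 vs only child 66 at index 7, swap → [36, 48, 46, 66, 59, 73, 87, 79]

[36, 48, 46, 66, 59, 73, 87, 79]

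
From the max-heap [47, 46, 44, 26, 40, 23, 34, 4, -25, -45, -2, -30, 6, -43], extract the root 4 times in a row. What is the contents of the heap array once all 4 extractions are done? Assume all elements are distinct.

extract-max #1 returns 47:
  remove root 47; move last element -43 to root → [-43, 46, 44, 26, 40, 23, 34, 4, -25, -45, -2, -30, 6]
  -43 vs larger child 46 at index 1, swap → [46, -43, 44, 26, 40, 23, 34, 4, -25, -45, -2, -30, 6]
  -43 vs larger child 40 at index 4, swap → [46, 40, 44, 26, -43, 23, 34, 4, -25, -45, -2, -30, 6]
  -43 vs larger child -2 at index 10, swap → [46, 40, 44, 26, -2, 23, 34, 4, -25, -45, -43, -30, 6]
extract-max #2 returns 46:
  remove root 46; move last element 6 to root → [6, 40, 44, 26, -2, 23, 34, 4, -25, -45, -43, -30]
  6 vs larger child 44 at index 2, swap → [44, 40, 6, 26, -2, 23, 34, 4, -25, -45, -43, -30]
  6 vs larger child 34 at index 6, swap → [44, 40, 34, 26, -2, 23, 6, 4, -25, -45, -43, -30]
extract-max #3 returns 44:
  remove root 44; move last element -30 to root → [-30, 40, 34, 26, -2, 23, 6, 4, -25, -45, -43]
  -30 vs larger child 40 at index 1, swap → [40, -30, 34, 26, -2, 23, 6, 4, -25, -45, -43]
  -30 vs larger child 26 at index 3, swap → [40, 26, 34, -30, -2, 23, 6, 4, -25, -45, -43]
  -30 vs larger child 4 at index 7, swap → [40, 26, 34, 4, -2, 23, 6, -30, -25, -45, -43]
extract-max #4 returns 40:
  remove root 40; move last element -43 to root → [-43, 26, 34, 4, -2, 23, 6, -30, -25, -45]
  -43 vs larger child 34 at index 2, swap → [34, 26, -43, 4, -2, 23, 6, -30, -25, -45]
  -43 vs larger child 23 at index 5, swap → [34, 26, 23, 4, -2, -43, 6, -30, -25, -45]

[34, 26, 23, 4, -2, -43, 6, -30, -25, -45]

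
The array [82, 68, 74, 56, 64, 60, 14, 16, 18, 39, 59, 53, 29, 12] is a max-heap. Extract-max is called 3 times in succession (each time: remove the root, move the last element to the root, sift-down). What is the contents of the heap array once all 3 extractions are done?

[64, 59, 60, 56, 39, 53, 14, 16, 18, 12, 29]

extract-max #1 returns 82:
  remove root 82; move last element 12 to root → [12, 68, 74, 56, 64, 60, 14, 16, 18, 39, 59, 53, 29]
  12 vs larger child 74 at index 2, swap → [74, 68, 12, 56, 64, 60, 14, 16, 18, 39, 59, 53, 29]
  12 vs larger child 60 at index 5, swap → [74, 68, 60, 56, 64, 12, 14, 16, 18, 39, 59, 53, 29]
  12 vs larger child 53 at index 11, swap → [74, 68, 60, 56, 64, 53, 14, 16, 18, 39, 59, 12, 29]
extract-max #2 returns 74:
  remove root 74; move last element 29 to root → [29, 68, 60, 56, 64, 53, 14, 16, 18, 39, 59, 12]
  29 vs larger child 68 at index 1, swap → [68, 29, 60, 56, 64, 53, 14, 16, 18, 39, 59, 12]
  29 vs larger child 64 at index 4, swap → [68, 64, 60, 56, 29, 53, 14, 16, 18, 39, 59, 12]
  29 vs larger child 59 at index 10, swap → [68, 64, 60, 56, 59, 53, 14, 16, 18, 39, 29, 12]
extract-max #3 returns 68:
  remove root 68; move last element 12 to root → [12, 64, 60, 56, 59, 53, 14, 16, 18, 39, 29]
  12 vs larger child 64 at index 1, swap → [64, 12, 60, 56, 59, 53, 14, 16, 18, 39, 29]
  12 vs larger child 59 at index 4, swap → [64, 59, 60, 56, 12, 53, 14, 16, 18, 39, 29]
  12 vs larger child 39 at index 9, swap → [64, 59, 60, 56, 39, 53, 14, 16, 18, 12, 29]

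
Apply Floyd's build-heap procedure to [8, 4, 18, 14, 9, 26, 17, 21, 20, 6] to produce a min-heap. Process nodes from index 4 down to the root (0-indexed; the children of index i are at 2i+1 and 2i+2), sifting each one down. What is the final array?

[4, 6, 17, 14, 8, 26, 18, 21, 20, 9]

sift down from index 4:
  9 vs only child 6 at index 9, swap → [8, 4, 18, 14, 6, 26, 17, 21, 20, 9]
sift down from index 3: already satisfies heap property
sift down from index 2:
  18 vs smaller child 17 at index 6, swap → [8, 4, 17, 14, 6, 26, 18, 21, 20, 9]
sift down from index 1: already satisfies heap property
sift down from index 0:
  8 vs smaller child 4 at index 1, swap → [4, 8, 17, 14, 6, 26, 18, 21, 20, 9]
  8 vs smaller child 6 at index 4, swap → [4, 6, 17, 14, 8, 26, 18, 21, 20, 9]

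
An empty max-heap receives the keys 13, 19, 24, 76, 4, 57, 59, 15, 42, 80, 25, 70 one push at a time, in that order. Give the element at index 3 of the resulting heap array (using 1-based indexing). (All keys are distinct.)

70

Insert 13:
  append 13 at index 1 → [13] (no swap needed)
Insert 19:
  append 19 at index 2 → [13, 19]
  19 > parent 13 at index 1, swap → [19, 13]
Insert 24:
  append 24 at index 3 → [19, 13, 24]
  24 > parent 19 at index 1, swap → [24, 13, 19]
Insert 76:
  append 76 at index 4 → [24, 13, 19, 76]
  76 > parent 13 at index 2, swap → [24, 76, 19, 13]
  76 > parent 24 at index 1, swap → [76, 24, 19, 13]
Insert 4:
  append 4 at index 5 → [76, 24, 19, 13, 4] (no swap needed)
Insert 57:
  append 57 at index 6 → [76, 24, 19, 13, 4, 57]
  57 > parent 19 at index 3, swap → [76, 24, 57, 13, 4, 19]
Insert 59:
  append 59 at index 7 → [76, 24, 57, 13, 4, 19, 59]
  59 > parent 57 at index 3, swap → [76, 24, 59, 13, 4, 19, 57]
Insert 15:
  append 15 at index 8 → [76, 24, 59, 13, 4, 19, 57, 15]
  15 > parent 13 at index 4, swap → [76, 24, 59, 15, 4, 19, 57, 13]
Insert 42:
  append 42 at index 9 → [76, 24, 59, 15, 4, 19, 57, 13, 42]
  42 > parent 15 at index 4, swap → [76, 24, 59, 42, 4, 19, 57, 13, 15]
  42 > parent 24 at index 2, swap → [76, 42, 59, 24, 4, 19, 57, 13, 15]
Insert 80:
  append 80 at index 10 → [76, 42, 59, 24, 4, 19, 57, 13, 15, 80]
  80 > parent 4 at index 5, swap → [76, 42, 59, 24, 80, 19, 57, 13, 15, 4]
  80 > parent 42 at index 2, swap → [76, 80, 59, 24, 42, 19, 57, 13, 15, 4]
  80 > parent 76 at index 1, swap → [80, 76, 59, 24, 42, 19, 57, 13, 15, 4]
Insert 25:
  append 25 at index 11 → [80, 76, 59, 24, 42, 19, 57, 13, 15, 4, 25] (no swap needed)
Insert 70:
  append 70 at index 12 → [80, 76, 59, 24, 42, 19, 57, 13, 15, 4, 25, 70]
  70 > parent 19 at index 6, swap → [80, 76, 59, 24, 42, 70, 57, 13, 15, 4, 25, 19]
  70 > parent 59 at index 3, swap → [80, 76, 70, 24, 42, 59, 57, 13, 15, 4, 25, 19]
resulting array: [80, 76, 70, 24, 42, 59, 57, 13, 15, 4, 25, 19]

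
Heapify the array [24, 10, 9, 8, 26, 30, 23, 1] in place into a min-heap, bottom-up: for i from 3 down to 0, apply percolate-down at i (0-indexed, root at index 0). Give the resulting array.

[1, 8, 9, 10, 26, 30, 23, 24]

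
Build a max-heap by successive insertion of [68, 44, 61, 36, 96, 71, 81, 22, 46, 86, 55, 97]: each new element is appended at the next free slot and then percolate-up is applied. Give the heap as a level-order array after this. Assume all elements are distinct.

[97, 86, 96, 46, 68, 81, 71, 22, 36, 44, 55, 61]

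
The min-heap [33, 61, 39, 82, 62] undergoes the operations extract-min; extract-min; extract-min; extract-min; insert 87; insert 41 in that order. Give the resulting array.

[41, 87, 82]

extract-min → returns 33:
  remove root 33; move last element 62 to root → [62, 61, 39, 82]
  62 vs smaller child 39 at index 2, swap → [39, 61, 62, 82]
extract-min → returns 39:
  remove root 39; move last element 82 to root → [82, 61, 62]
  82 vs smaller child 61 at index 1, swap → [61, 82, 62]
extract-min → returns 61:
  remove root 61; move last element 62 to root → [62, 82] (no swap needed)
extract-min → returns 62:
  remove root 62; move last element 82 to root → [82] (no swap needed)
insert 87:
  append 87 at index 1 → [82, 87] (no swap needed)
insert 41:
  append 41 at index 2 → [82, 87, 41]
  41 < parent 82 at index 0, swap → [41, 87, 82]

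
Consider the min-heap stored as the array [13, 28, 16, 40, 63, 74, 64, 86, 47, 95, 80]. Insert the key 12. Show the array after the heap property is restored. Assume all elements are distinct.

append 12 at index 11 → [13, 28, 16, 40, 63, 74, 64, 86, 47, 95, 80, 12]
12 < parent 74 at index 5, swap → [13, 28, 16, 40, 63, 12, 64, 86, 47, 95, 80, 74]
12 < parent 16 at index 2, swap → [13, 28, 12, 40, 63, 16, 64, 86, 47, 95, 80, 74]
12 < parent 13 at index 0, swap → [12, 28, 13, 40, 63, 16, 64, 86, 47, 95, 80, 74]

[12, 28, 13, 40, 63, 16, 64, 86, 47, 95, 80, 74]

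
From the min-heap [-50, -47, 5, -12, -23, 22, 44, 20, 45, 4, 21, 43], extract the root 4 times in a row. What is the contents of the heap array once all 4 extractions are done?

extract-min #1 returns -50:
  remove root -50; move last element 43 to root → [43, -47, 5, -12, -23, 22, 44, 20, 45, 4, 21]
  43 vs smaller child -47 at index 1, swap → [-47, 43, 5, -12, -23, 22, 44, 20, 45, 4, 21]
  43 vs smaller child -23 at index 4, swap → [-47, -23, 5, -12, 43, 22, 44, 20, 45, 4, 21]
  43 vs smaller child 4 at index 9, swap → [-47, -23, 5, -12, 4, 22, 44, 20, 45, 43, 21]
extract-min #2 returns -47:
  remove root -47; move last element 21 to root → [21, -23, 5, -12, 4, 22, 44, 20, 45, 43]
  21 vs smaller child -23 at index 1, swap → [-23, 21, 5, -12, 4, 22, 44, 20, 45, 43]
  21 vs smaller child -12 at index 3, swap → [-23, -12, 5, 21, 4, 22, 44, 20, 45, 43]
  21 vs smaller child 20 at index 7, swap → [-23, -12, 5, 20, 4, 22, 44, 21, 45, 43]
extract-min #3 returns -23:
  remove root -23; move last element 43 to root → [43, -12, 5, 20, 4, 22, 44, 21, 45]
  43 vs smaller child -12 at index 1, swap → [-12, 43, 5, 20, 4, 22, 44, 21, 45]
  43 vs smaller child 4 at index 4, swap → [-12, 4, 5, 20, 43, 22, 44, 21, 45]
extract-min #4 returns -12:
  remove root -12; move last element 45 to root → [45, 4, 5, 20, 43, 22, 44, 21]
  45 vs smaller child 4 at index 1, swap → [4, 45, 5, 20, 43, 22, 44, 21]
  45 vs smaller child 20 at index 3, swap → [4, 20, 5, 45, 43, 22, 44, 21]
  45 vs only child 21 at index 7, swap → [4, 20, 5, 21, 43, 22, 44, 45]

[4, 20, 5, 21, 43, 22, 44, 45]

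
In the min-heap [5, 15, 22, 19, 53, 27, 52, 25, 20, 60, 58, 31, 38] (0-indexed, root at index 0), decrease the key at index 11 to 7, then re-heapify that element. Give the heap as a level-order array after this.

set index 11 from 31 to 7 → [5, 15, 22, 19, 53, 27, 52, 25, 20, 60, 58, 7, 38]
7 < parent 27 at index 5, swap → [5, 15, 22, 19, 53, 7, 52, 25, 20, 60, 58, 27, 38]
7 < parent 22 at index 2, swap → [5, 15, 7, 19, 53, 22, 52, 25, 20, 60, 58, 27, 38]

[5, 15, 7, 19, 53, 22, 52, 25, 20, 60, 58, 27, 38]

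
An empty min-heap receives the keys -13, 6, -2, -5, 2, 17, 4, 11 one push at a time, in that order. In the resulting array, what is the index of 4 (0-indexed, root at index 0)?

Insert -13:
  append -13 at index 0 → [-13] (no swap needed)
Insert 6:
  append 6 at index 1 → [-13, 6] (no swap needed)
Insert -2:
  append -2 at index 2 → [-13, 6, -2] (no swap needed)
Insert -5:
  append -5 at index 3 → [-13, 6, -2, -5]
  -5 < parent 6 at index 1, swap → [-13, -5, -2, 6]
Insert 2:
  append 2 at index 4 → [-13, -5, -2, 6, 2] (no swap needed)
Insert 17:
  append 17 at index 5 → [-13, -5, -2, 6, 2, 17] (no swap needed)
Insert 4:
  append 4 at index 6 → [-13, -5, -2, 6, 2, 17, 4] (no swap needed)
Insert 11:
  append 11 at index 7 → [-13, -5, -2, 6, 2, 17, 4, 11] (no swap needed)
resulting array: [-13, -5, -2, 6, 2, 17, 4, 11]

6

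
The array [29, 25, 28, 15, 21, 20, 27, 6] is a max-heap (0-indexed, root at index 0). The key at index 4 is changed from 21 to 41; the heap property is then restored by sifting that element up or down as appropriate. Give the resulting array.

set index 4 from 21 to 41 → [29, 25, 28, 15, 41, 20, 27, 6]
41 > parent 25 at index 1, swap → [29, 41, 28, 15, 25, 20, 27, 6]
41 > parent 29 at index 0, swap → [41, 29, 28, 15, 25, 20, 27, 6]

[41, 29, 28, 15, 25, 20, 27, 6]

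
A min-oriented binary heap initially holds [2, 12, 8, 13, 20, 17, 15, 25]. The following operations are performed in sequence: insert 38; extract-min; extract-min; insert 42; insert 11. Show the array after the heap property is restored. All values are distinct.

insert 38:
  append 38 at index 8 → [2, 12, 8, 13, 20, 17, 15, 25, 38] (no swap needed)
extract-min → returns 2:
  remove root 2; move last element 38 to root → [38, 12, 8, 13, 20, 17, 15, 25]
  38 vs smaller child 8 at index 2, swap → [8, 12, 38, 13, 20, 17, 15, 25]
  38 vs smaller child 15 at index 6, swap → [8, 12, 15, 13, 20, 17, 38, 25]
extract-min → returns 8:
  remove root 8; move last element 25 to root → [25, 12, 15, 13, 20, 17, 38]
  25 vs smaller child 12 at index 1, swap → [12, 25, 15, 13, 20, 17, 38]
  25 vs smaller child 13 at index 3, swap → [12, 13, 15, 25, 20, 17, 38]
insert 42:
  append 42 at index 7 → [12, 13, 15, 25, 20, 17, 38, 42] (no swap needed)
insert 11:
  append 11 at index 8 → [12, 13, 15, 25, 20, 17, 38, 42, 11]
  11 < parent 25 at index 3, swap → [12, 13, 15, 11, 20, 17, 38, 42, 25]
  11 < parent 13 at index 1, swap → [12, 11, 15, 13, 20, 17, 38, 42, 25]
  11 < parent 12 at index 0, swap → [11, 12, 15, 13, 20, 17, 38, 42, 25]

[11, 12, 15, 13, 20, 17, 38, 42, 25]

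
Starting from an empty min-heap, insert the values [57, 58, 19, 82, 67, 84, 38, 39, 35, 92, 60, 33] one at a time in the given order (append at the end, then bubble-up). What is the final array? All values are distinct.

[19, 35, 33, 39, 60, 38, 57, 82, 58, 92, 67, 84]

Insert 57:
  append 57 at index 0 → [57] (no swap needed)
Insert 58:
  append 58 at index 1 → [57, 58] (no swap needed)
Insert 19:
  append 19 at index 2 → [57, 58, 19]
  19 < parent 57 at index 0, swap → [19, 58, 57]
Insert 82:
  append 82 at index 3 → [19, 58, 57, 82] (no swap needed)
Insert 67:
  append 67 at index 4 → [19, 58, 57, 82, 67] (no swap needed)
Insert 84:
  append 84 at index 5 → [19, 58, 57, 82, 67, 84] (no swap needed)
Insert 38:
  append 38 at index 6 → [19, 58, 57, 82, 67, 84, 38]
  38 < parent 57 at index 2, swap → [19, 58, 38, 82, 67, 84, 57]
Insert 39:
  append 39 at index 7 → [19, 58, 38, 82, 67, 84, 57, 39]
  39 < parent 82 at index 3, swap → [19, 58, 38, 39, 67, 84, 57, 82]
  39 < parent 58 at index 1, swap → [19, 39, 38, 58, 67, 84, 57, 82]
Insert 35:
  append 35 at index 8 → [19, 39, 38, 58, 67, 84, 57, 82, 35]
  35 < parent 58 at index 3, swap → [19, 39, 38, 35, 67, 84, 57, 82, 58]
  35 < parent 39 at index 1, swap → [19, 35, 38, 39, 67, 84, 57, 82, 58]
Insert 92:
  append 92 at index 9 → [19, 35, 38, 39, 67, 84, 57, 82, 58, 92] (no swap needed)
Insert 60:
  append 60 at index 10 → [19, 35, 38, 39, 67, 84, 57, 82, 58, 92, 60]
  60 < parent 67 at index 4, swap → [19, 35, 38, 39, 60, 84, 57, 82, 58, 92, 67]
Insert 33:
  append 33 at index 11 → [19, 35, 38, 39, 60, 84, 57, 82, 58, 92, 67, 33]
  33 < parent 84 at index 5, swap → [19, 35, 38, 39, 60, 33, 57, 82, 58, 92, 67, 84]
  33 < parent 38 at index 2, swap → [19, 35, 33, 39, 60, 38, 57, 82, 58, 92, 67, 84]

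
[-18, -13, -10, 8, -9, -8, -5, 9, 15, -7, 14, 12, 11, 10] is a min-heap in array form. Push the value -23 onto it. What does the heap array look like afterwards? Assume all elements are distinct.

append -23 at index 14 → [-18, -13, -10, 8, -9, -8, -5, 9, 15, -7, 14, 12, 11, 10, -23]
-23 < parent -5 at index 6, swap → [-18, -13, -10, 8, -9, -8, -23, 9, 15, -7, 14, 12, 11, 10, -5]
-23 < parent -10 at index 2, swap → [-18, -13, -23, 8, -9, -8, -10, 9, 15, -7, 14, 12, 11, 10, -5]
-23 < parent -18 at index 0, swap → [-23, -13, -18, 8, -9, -8, -10, 9, 15, -7, 14, 12, 11, 10, -5]

[-23, -13, -18, 8, -9, -8, -10, 9, 15, -7, 14, 12, 11, 10, -5]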